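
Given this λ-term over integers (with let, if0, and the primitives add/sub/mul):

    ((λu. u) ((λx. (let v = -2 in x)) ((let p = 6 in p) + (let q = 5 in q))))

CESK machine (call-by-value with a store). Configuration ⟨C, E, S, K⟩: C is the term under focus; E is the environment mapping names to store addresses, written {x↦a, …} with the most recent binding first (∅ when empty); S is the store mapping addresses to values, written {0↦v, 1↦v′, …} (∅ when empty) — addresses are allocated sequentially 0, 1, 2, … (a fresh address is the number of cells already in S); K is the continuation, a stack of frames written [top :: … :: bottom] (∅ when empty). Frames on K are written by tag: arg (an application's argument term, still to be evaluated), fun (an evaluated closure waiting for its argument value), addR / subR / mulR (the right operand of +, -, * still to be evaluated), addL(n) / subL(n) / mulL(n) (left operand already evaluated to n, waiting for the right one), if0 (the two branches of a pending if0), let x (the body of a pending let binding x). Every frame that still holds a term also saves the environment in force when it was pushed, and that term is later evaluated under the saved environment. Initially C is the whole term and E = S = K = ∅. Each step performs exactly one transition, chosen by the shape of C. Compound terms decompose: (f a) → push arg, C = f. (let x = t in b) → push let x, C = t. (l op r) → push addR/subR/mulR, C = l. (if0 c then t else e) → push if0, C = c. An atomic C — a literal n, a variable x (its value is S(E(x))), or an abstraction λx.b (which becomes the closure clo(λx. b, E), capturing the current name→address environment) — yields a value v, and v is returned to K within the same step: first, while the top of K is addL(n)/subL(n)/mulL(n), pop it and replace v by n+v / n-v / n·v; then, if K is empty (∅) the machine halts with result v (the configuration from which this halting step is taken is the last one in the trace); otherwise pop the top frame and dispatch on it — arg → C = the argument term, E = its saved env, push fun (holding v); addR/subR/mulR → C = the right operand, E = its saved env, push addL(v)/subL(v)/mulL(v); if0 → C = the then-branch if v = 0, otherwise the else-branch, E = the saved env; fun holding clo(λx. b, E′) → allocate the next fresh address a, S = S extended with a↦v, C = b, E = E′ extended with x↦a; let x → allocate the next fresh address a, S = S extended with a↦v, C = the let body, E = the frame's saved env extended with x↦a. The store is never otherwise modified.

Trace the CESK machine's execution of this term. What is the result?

t=0: ⟨C=((λu. u) ((λx. (let v = -2 in x)) ((let p = 6 in p) + (let q = 5 in q)))); E=∅; S=∅; K=∅⟩
t=1: ⟨C=(λu. u); E=∅; S=∅; K=[arg]⟩
t=2: ⟨C=((λx. (let v = -2 in x)) ((let p = 6 in p) + (let q = 5 in q))); E=∅; S=∅; K=[fun]⟩
t=3: ⟨C=(λx. (let v = -2 in x)); E=∅; S=∅; K=[arg :: fun]⟩
t=4: ⟨C=((let p = 6 in p) + (let q = 5 in q)); E=∅; S=∅; K=[fun :: fun]⟩
t=5: ⟨C=(let p = 6 in p); E=∅; S=∅; K=[addR :: fun :: fun]⟩
t=6: ⟨C=6; E=∅; S=∅; K=[let p :: addR :: fun :: fun]⟩
t=7: ⟨C=p; E={p↦0}; S={0↦6}; K=[addR :: fun :: fun]⟩
t=8: ⟨C=(let q = 5 in q); E=∅; S={0↦6}; K=[addL(6) :: fun :: fun]⟩
t=9: ⟨C=5; E=∅; S={0↦6}; K=[let q :: addL(6) :: fun :: fun]⟩
t=10: ⟨C=q; E={q↦1}; S={0↦6, 1↦5}; K=[addL(6) :: fun :: fun]⟩
t=11: ⟨C=(let v = -2 in x); E={x↦2}; S={0↦6, 1↦5, 2↦11}; K=[fun]⟩
t=12: ⟨C=-2; E={x↦2}; S={0↦6, 1↦5, 2↦11}; K=[let v :: fun]⟩
t=13: ⟨C=x; E={v↦3, x↦2}; S={0↦6, 1↦5, 2↦11, 3↦-2}; K=[fun]⟩
t=14: ⟨C=u; E={u↦4}; S={0↦6, 1↦5, 2↦11, 3↦-2, 4↦11}; K=∅⟩
→ final value 11

Answer: 11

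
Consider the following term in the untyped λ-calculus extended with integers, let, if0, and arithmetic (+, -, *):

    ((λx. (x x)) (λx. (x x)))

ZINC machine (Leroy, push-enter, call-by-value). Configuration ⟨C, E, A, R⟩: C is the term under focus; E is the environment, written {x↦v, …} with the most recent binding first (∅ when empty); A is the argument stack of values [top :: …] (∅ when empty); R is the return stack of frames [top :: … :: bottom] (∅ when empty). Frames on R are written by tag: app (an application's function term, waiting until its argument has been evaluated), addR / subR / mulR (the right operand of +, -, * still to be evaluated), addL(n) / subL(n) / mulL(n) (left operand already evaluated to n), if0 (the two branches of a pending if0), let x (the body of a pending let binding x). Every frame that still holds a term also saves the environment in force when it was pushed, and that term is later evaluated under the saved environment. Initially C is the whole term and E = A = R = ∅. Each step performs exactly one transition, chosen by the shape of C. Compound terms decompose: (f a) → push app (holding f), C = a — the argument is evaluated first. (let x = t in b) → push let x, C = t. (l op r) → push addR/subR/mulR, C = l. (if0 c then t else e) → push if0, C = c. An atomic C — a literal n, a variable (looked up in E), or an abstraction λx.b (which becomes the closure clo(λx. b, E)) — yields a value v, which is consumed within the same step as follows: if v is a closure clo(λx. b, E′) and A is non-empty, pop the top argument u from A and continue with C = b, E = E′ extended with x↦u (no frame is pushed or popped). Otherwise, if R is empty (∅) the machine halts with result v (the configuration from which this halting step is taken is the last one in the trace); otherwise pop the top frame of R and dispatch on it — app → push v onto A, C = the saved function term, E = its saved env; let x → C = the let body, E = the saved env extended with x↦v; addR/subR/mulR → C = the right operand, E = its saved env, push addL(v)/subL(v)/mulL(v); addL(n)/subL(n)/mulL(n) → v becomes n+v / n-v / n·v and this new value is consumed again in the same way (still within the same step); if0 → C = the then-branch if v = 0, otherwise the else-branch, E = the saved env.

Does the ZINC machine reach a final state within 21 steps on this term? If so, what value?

[0] <C=((λx. (x x)) (λx. (x x))), E=∅, A=∅, R=∅>
[1] <C=(λx. (x x)), E=∅, A=∅, R=[app]>
[2] <C=(λx. (x x)), E=∅, A=[clo(λx. (x x), ∅)], R=∅>
[3] <C=(x x), E={x↦clo(λx. (x x), ∅)}, A=∅, R=∅>
[4] <C=x, E={x↦clo(λx. (x x), ∅)}, A=∅, R=[app]>
[5] <C=x, E={x↦clo(λx. (x x), ∅)}, A=[clo(λx. (x x), ∅)], R=∅>
… configuration repeats with period 3 (steps 3–5 recur indefinitely) …

Answer: DIVERGES (no final state within 21 steps)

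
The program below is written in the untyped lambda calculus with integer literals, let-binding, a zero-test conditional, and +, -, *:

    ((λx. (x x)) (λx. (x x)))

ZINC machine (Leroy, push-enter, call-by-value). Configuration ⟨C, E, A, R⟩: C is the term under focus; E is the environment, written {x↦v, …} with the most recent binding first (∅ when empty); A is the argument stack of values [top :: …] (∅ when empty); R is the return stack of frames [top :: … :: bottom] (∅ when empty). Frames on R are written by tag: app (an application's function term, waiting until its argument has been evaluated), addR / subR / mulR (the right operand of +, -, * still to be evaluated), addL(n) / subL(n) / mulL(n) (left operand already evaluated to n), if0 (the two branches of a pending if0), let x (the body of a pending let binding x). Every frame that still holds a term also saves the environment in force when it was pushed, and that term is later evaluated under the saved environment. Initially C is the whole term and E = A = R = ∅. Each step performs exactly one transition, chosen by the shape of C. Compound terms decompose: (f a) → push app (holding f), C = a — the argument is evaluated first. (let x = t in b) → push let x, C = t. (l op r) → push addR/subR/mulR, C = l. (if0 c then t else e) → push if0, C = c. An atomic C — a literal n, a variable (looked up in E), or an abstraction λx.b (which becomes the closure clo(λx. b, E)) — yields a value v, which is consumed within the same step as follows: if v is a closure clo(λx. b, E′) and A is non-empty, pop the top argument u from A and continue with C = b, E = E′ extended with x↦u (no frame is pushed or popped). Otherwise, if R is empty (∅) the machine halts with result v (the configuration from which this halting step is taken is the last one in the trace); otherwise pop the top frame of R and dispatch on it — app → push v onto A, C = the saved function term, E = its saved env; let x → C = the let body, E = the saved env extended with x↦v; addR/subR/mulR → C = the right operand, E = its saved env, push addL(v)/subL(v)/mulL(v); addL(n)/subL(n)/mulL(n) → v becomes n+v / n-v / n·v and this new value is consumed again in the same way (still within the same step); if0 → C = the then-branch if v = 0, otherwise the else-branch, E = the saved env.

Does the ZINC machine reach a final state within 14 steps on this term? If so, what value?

Answer: DIVERGES (no final state within 14 steps)

Execution trace:
0. ⟨C=((λx. (x x)) (λx. (x x))); E=∅; A=∅; R=∅⟩
1. ⟨C=(λx. (x x)); E=∅; A=∅; R=[app]⟩
2. ⟨C=(λx. (x x)); E=∅; A=[clo(λx. (x x), ∅)]; R=∅⟩
3. ⟨C=(x x); E={x↦clo(λx. (x x), ∅)}; A=∅; R=∅⟩
4. ⟨C=x; E={x↦clo(λx. (x x), ∅)}; A=∅; R=[app]⟩
5. ⟨C=x; E={x↦clo(λx. (x x), ∅)}; A=[clo(λx. (x x), ∅)]; R=∅⟩
… configuration repeats with period 3 (steps 3–5 recur indefinitely) …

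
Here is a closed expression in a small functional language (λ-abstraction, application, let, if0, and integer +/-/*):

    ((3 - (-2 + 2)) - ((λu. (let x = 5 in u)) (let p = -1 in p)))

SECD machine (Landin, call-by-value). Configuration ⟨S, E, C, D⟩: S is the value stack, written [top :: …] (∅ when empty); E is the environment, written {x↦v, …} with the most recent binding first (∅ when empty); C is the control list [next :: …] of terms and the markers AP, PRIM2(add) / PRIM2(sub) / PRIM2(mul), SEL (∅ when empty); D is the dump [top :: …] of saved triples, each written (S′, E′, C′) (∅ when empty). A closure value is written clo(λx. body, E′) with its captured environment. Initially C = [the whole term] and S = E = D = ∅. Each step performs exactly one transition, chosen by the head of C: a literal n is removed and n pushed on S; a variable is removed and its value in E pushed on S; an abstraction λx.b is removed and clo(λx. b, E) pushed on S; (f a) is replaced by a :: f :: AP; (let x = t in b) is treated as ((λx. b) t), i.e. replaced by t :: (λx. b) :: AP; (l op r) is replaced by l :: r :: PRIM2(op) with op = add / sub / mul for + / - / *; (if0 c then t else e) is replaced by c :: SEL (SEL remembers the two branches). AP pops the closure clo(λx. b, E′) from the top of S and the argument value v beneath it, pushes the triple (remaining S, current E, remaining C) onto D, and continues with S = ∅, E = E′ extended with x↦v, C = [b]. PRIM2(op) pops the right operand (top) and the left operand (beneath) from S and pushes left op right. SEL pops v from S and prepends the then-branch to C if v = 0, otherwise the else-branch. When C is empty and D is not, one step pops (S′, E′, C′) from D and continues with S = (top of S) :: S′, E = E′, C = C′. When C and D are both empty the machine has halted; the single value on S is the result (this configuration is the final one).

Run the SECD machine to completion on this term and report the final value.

Answer: 4

Derivation:
[0] ⟨S=∅; E=∅; C=[((3 - (-2 + 2)) - ((λu. (let x = 5 in u)) (let p = -1 in p)))]; D=∅⟩
[1] ⟨S=∅; E=∅; C=[(3 - (-2 + 2)) :: ((λu. (let x = 5 in u)) (let p = -1 in p)) :: PRIM2(sub)]; D=∅⟩
[2] ⟨S=∅; E=∅; C=[3 :: (-2 + 2) :: PRIM2(sub) :: ((λu. (let x = 5 in u)) (let p = -1 in p)) :: PRIM2(sub)]; D=∅⟩
[3] ⟨S=[3]; E=∅; C=[(-2 + 2) :: PRIM2(sub) :: ((λu. (let x = 5 in u)) (let p = -1 in p)) :: PRIM2(sub)]; D=∅⟩
[4] ⟨S=[3]; E=∅; C=[-2 :: 2 :: PRIM2(add) :: PRIM2(sub) :: ((λu. (let x = 5 in u)) (let p = -1 in p)) :: PRIM2(sub)]; D=∅⟩
[5] ⟨S=[-2 :: 3]; E=∅; C=[2 :: PRIM2(add) :: PRIM2(sub) :: ((λu. (let x = 5 in u)) (let p = -1 in p)) :: PRIM2(sub)]; D=∅⟩
[6] ⟨S=[2 :: -2 :: 3]; E=∅; C=[PRIM2(add) :: PRIM2(sub) :: ((λu. (let x = 5 in u)) (let p = -1 in p)) :: PRIM2(sub)]; D=∅⟩
[7] ⟨S=[0 :: 3]; E=∅; C=[PRIM2(sub) :: ((λu. (let x = 5 in u)) (let p = -1 in p)) :: PRIM2(sub)]; D=∅⟩
[8] ⟨S=[3]; E=∅; C=[((λu. (let x = 5 in u)) (let p = -1 in p)) :: PRIM2(sub)]; D=∅⟩
[9] ⟨S=[3]; E=∅; C=[(let p = -1 in p) :: (λu. (let x = 5 in u)) :: AP :: PRIM2(sub)]; D=∅⟩
[10] ⟨S=[3]; E=∅; C=[-1 :: (λp. p) :: AP :: (λu. (let x = 5 in u)) :: AP :: PRIM2(sub)]; D=∅⟩
[11] ⟨S=[-1 :: 3]; E=∅; C=[(λp. p) :: AP :: (λu. (let x = 5 in u)) :: AP :: PRIM2(sub)]; D=∅⟩
[12] ⟨S=[clo(λp. p, ∅) :: -1 :: 3]; E=∅; C=[AP :: (λu. (let x = 5 in u)) :: AP :: PRIM2(sub)]; D=∅⟩
[13] ⟨S=∅; E={p↦-1}; C=[p]; D=[([3], ∅, [(λu. (let x = 5 in u)) :: AP :: PRIM2(sub)])]⟩
[14] ⟨S=[-1]; E={p↦-1}; C=∅; D=[([3], ∅, [(λu. (let x = 5 in u)) :: AP :: PRIM2(sub)])]⟩
[15] ⟨S=[-1 :: 3]; E=∅; C=[(λu. (let x = 5 in u)) :: AP :: PRIM2(sub)]; D=∅⟩
[16] ⟨S=[clo(λu. (let x = 5 in u), ∅) :: -1 :: 3]; E=∅; C=[AP :: PRIM2(sub)]; D=∅⟩
[17] ⟨S=∅; E={u↦-1}; C=[(let x = 5 in u)]; D=[([3], ∅, [PRIM2(sub)])]⟩
[18] ⟨S=∅; E={u↦-1}; C=[5 :: (λx. u) :: AP]; D=[([3], ∅, [PRIM2(sub)])]⟩
[19] ⟨S=[5]; E={u↦-1}; C=[(λx. u) :: AP]; D=[([3], ∅, [PRIM2(sub)])]⟩
[20] ⟨S=[clo(λx. u, {u↦-1}) :: 5]; E={u↦-1}; C=[AP]; D=[([3], ∅, [PRIM2(sub)])]⟩
[21] ⟨S=∅; E={x↦5, u↦-1}; C=[u]; D=[(∅, {u↦-1}, ∅) :: ([3], ∅, [PRIM2(sub)])]⟩
[22] ⟨S=[-1]; E={x↦5, u↦-1}; C=∅; D=[(∅, {u↦-1}, ∅) :: ([3], ∅, [PRIM2(sub)])]⟩
[23] ⟨S=[-1]; E={u↦-1}; C=∅; D=[([3], ∅, [PRIM2(sub)])]⟩
[24] ⟨S=[-1 :: 3]; E=∅; C=[PRIM2(sub)]; D=∅⟩
[25] ⟨S=[4]; E=∅; C=∅; D=∅⟩
→ final value 4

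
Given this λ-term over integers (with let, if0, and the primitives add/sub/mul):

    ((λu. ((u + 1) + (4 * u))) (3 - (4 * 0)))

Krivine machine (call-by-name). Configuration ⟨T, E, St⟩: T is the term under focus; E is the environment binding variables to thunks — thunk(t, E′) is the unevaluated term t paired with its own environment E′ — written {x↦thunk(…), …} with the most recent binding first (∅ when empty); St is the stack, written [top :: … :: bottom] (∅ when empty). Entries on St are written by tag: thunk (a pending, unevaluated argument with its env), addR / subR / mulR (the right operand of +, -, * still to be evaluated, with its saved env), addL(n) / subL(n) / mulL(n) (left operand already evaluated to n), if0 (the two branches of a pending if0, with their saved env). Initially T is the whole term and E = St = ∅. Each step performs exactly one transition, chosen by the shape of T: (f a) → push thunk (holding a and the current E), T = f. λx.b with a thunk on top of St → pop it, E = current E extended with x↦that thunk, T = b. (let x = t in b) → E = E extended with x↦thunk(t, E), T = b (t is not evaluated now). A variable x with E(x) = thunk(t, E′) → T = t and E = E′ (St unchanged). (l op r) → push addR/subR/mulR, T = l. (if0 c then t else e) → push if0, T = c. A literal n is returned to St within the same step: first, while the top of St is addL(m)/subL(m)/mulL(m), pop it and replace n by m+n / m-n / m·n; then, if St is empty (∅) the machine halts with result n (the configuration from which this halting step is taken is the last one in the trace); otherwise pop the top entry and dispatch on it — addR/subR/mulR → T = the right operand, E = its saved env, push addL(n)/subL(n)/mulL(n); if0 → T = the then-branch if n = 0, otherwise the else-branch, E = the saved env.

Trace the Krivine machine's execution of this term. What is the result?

t=0: ⟨T=((λu. ((u + 1) + (4 * u))) (3 - (4 * 0))); E=∅; St=∅⟩
t=1: ⟨T=(λu. ((u + 1) + (4 * u))); E=∅; St=[thunk]⟩
t=2: ⟨T=((u + 1) + (4 * u)); E={u↦thunk((3 - (4 * 0)), ∅)}; St=∅⟩
t=3: ⟨T=(u + 1); E={u↦thunk((3 - (4 * 0)), ∅)}; St=[addR]⟩
t=4: ⟨T=u; E={u↦thunk((3 - (4 * 0)), ∅)}; St=[addR :: addR]⟩
t=5: ⟨T=(3 - (4 * 0)); E=∅; St=[addR :: addR]⟩
t=6: ⟨T=3; E=∅; St=[subR :: addR :: addR]⟩
t=7: ⟨T=(4 * 0); E=∅; St=[subL(3) :: addR :: addR]⟩
t=8: ⟨T=4; E=∅; St=[mulR :: subL(3) :: addR :: addR]⟩
t=9: ⟨T=0; E=∅; St=[mulL(4) :: subL(3) :: addR :: addR]⟩
t=10: ⟨T=1; E={u↦thunk((3 - (4 * 0)), ∅)}; St=[addL(3) :: addR]⟩
t=11: ⟨T=(4 * u); E={u↦thunk((3 - (4 * 0)), ∅)}; St=[addL(4)]⟩
t=12: ⟨T=4; E={u↦thunk((3 - (4 * 0)), ∅)}; St=[mulR :: addL(4)]⟩
t=13: ⟨T=u; E={u↦thunk((3 - (4 * 0)), ∅)}; St=[mulL(4) :: addL(4)]⟩
t=14: ⟨T=(3 - (4 * 0)); E=∅; St=[mulL(4) :: addL(4)]⟩
t=15: ⟨T=3; E=∅; St=[subR :: mulL(4) :: addL(4)]⟩
t=16: ⟨T=(4 * 0); E=∅; St=[subL(3) :: mulL(4) :: addL(4)]⟩
t=17: ⟨T=4; E=∅; St=[mulR :: subL(3) :: mulL(4) :: addL(4)]⟩
t=18: ⟨T=0; E=∅; St=[mulL(4) :: subL(3) :: mulL(4) :: addL(4)]⟩
→ final value 16

Answer: 16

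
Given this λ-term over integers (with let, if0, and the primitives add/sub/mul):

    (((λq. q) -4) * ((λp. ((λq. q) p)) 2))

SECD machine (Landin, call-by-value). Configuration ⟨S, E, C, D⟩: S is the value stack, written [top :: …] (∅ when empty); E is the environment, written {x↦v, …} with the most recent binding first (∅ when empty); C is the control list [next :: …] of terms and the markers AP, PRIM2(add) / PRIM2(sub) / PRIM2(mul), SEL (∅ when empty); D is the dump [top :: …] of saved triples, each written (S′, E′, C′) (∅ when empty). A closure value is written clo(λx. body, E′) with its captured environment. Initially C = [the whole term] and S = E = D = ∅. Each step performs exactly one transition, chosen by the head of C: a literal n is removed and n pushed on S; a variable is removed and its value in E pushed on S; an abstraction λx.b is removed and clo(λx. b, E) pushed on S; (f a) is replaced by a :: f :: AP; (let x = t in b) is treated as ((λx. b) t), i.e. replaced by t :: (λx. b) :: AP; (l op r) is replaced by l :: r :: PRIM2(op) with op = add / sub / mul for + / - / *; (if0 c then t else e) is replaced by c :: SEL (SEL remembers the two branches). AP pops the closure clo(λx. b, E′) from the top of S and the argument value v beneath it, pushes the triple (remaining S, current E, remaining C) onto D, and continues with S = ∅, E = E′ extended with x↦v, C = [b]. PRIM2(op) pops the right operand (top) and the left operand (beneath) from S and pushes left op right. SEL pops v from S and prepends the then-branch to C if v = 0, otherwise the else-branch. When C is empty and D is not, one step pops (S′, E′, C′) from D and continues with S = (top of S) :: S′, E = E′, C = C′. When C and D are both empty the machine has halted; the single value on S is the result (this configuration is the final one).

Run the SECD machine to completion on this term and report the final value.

Answer: -8

Machine steps:
t=0: <S=∅, E=∅, C=[(((λq. q) -4) * ((λp. ((λq. q) p)) 2))], D=∅>
t=1: <S=∅, E=∅, C=[((λq. q) -4) :: ((λp. ((λq. q) p)) 2) :: PRIM2(mul)], D=∅>
t=2: <S=∅, E=∅, C=[-4 :: (λq. q) :: AP :: ((λp. ((λq. q) p)) 2) :: PRIM2(mul)], D=∅>
t=3: <S=[-4], E=∅, C=[(λq. q) :: AP :: ((λp. ((λq. q) p)) 2) :: PRIM2(mul)], D=∅>
t=4: <S=[clo(λq. q, ∅) :: -4], E=∅, C=[AP :: ((λp. ((λq. q) p)) 2) :: PRIM2(mul)], D=∅>
t=5: <S=∅, E={q↦-4}, C=[q], D=[(∅, ∅, [((λp. ((λq. q) p)) 2) :: PRIM2(mul)])]>
t=6: <S=[-4], E={q↦-4}, C=∅, D=[(∅, ∅, [((λp. ((λq. q) p)) 2) :: PRIM2(mul)])]>
t=7: <S=[-4], E=∅, C=[((λp. ((λq. q) p)) 2) :: PRIM2(mul)], D=∅>
t=8: <S=[-4], E=∅, C=[2 :: (λp. ((λq. q) p)) :: AP :: PRIM2(mul)], D=∅>
t=9: <S=[2 :: -4], E=∅, C=[(λp. ((λq. q) p)) :: AP :: PRIM2(mul)], D=∅>
t=10: <S=[clo(λp. ((λq. q) p), ∅) :: 2 :: -4], E=∅, C=[AP :: PRIM2(mul)], D=∅>
t=11: <S=∅, E={p↦2}, C=[((λq. q) p)], D=[([-4], ∅, [PRIM2(mul)])]>
t=12: <S=∅, E={p↦2}, C=[p :: (λq. q) :: AP], D=[([-4], ∅, [PRIM2(mul)])]>
t=13: <S=[2], E={p↦2}, C=[(λq. q) :: AP], D=[([-4], ∅, [PRIM2(mul)])]>
t=14: <S=[clo(λq. q, {p↦2}) :: 2], E={p↦2}, C=[AP], D=[([-4], ∅, [PRIM2(mul)])]>
t=15: <S=∅, E={q↦2, p↦2}, C=[q], D=[(∅, {p↦2}, ∅) :: ([-4], ∅, [PRIM2(mul)])]>
t=16: <S=[2], E={q↦2, p↦2}, C=∅, D=[(∅, {p↦2}, ∅) :: ([-4], ∅, [PRIM2(mul)])]>
t=17: <S=[2], E={p↦2}, C=∅, D=[([-4], ∅, [PRIM2(mul)])]>
t=18: <S=[2 :: -4], E=∅, C=[PRIM2(mul)], D=∅>
t=19: <S=[-8], E=∅, C=∅, D=∅>
→ final value -8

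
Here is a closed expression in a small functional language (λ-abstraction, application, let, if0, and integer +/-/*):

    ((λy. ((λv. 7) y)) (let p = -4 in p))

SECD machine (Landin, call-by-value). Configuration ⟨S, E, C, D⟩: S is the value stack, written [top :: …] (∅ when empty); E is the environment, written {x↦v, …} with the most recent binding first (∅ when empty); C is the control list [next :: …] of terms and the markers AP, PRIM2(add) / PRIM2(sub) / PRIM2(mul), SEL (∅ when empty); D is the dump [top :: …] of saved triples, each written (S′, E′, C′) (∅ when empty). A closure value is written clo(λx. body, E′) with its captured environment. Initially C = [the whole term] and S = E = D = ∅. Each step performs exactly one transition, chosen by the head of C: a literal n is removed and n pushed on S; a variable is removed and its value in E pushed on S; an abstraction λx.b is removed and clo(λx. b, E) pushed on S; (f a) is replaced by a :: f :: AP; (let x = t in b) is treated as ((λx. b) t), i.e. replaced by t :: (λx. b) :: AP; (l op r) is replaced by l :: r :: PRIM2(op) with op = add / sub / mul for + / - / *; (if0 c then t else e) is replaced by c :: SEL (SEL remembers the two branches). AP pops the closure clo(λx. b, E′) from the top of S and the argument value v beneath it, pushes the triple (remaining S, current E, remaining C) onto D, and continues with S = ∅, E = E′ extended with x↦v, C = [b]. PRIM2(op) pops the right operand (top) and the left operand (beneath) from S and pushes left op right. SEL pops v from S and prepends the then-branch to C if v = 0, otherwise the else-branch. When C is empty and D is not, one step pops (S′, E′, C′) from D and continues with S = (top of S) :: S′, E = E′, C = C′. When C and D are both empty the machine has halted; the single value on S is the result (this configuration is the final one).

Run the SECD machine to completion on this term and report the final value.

Answer: 7

Derivation:
t=0: ⟨S=∅; E=∅; C=[((λy. ((λv. 7) y)) (let p = -4 in p))]; D=∅⟩
t=1: ⟨S=∅; E=∅; C=[(let p = -4 in p) :: (λy. ((λv. 7) y)) :: AP]; D=∅⟩
t=2: ⟨S=∅; E=∅; C=[-4 :: (λp. p) :: AP :: (λy. ((λv. 7) y)) :: AP]; D=∅⟩
t=3: ⟨S=[-4]; E=∅; C=[(λp. p) :: AP :: (λy. ((λv. 7) y)) :: AP]; D=∅⟩
t=4: ⟨S=[clo(λp. p, ∅) :: -4]; E=∅; C=[AP :: (λy. ((λv. 7) y)) :: AP]; D=∅⟩
t=5: ⟨S=∅; E={p↦-4}; C=[p]; D=[(∅, ∅, [(λy. ((λv. 7) y)) :: AP])]⟩
t=6: ⟨S=[-4]; E={p↦-4}; C=∅; D=[(∅, ∅, [(λy. ((λv. 7) y)) :: AP])]⟩
t=7: ⟨S=[-4]; E=∅; C=[(λy. ((λv. 7) y)) :: AP]; D=∅⟩
t=8: ⟨S=[clo(λy. ((λv. 7) y), ∅) :: -4]; E=∅; C=[AP]; D=∅⟩
t=9: ⟨S=∅; E={y↦-4}; C=[((λv. 7) y)]; D=[(∅, ∅, ∅)]⟩
t=10: ⟨S=∅; E={y↦-4}; C=[y :: (λv. 7) :: AP]; D=[(∅, ∅, ∅)]⟩
t=11: ⟨S=[-4]; E={y↦-4}; C=[(λv. 7) :: AP]; D=[(∅, ∅, ∅)]⟩
t=12: ⟨S=[clo(λv. 7, {y↦-4}) :: -4]; E={y↦-4}; C=[AP]; D=[(∅, ∅, ∅)]⟩
t=13: ⟨S=∅; E={v↦-4, y↦-4}; C=[7]; D=[(∅, {y↦-4}, ∅) :: (∅, ∅, ∅)]⟩
t=14: ⟨S=[7]; E={v↦-4, y↦-4}; C=∅; D=[(∅, {y↦-4}, ∅) :: (∅, ∅, ∅)]⟩
t=15: ⟨S=[7]; E={y↦-4}; C=∅; D=[(∅, ∅, ∅)]⟩
t=16: ⟨S=[7]; E=∅; C=∅; D=∅⟩
→ final value 7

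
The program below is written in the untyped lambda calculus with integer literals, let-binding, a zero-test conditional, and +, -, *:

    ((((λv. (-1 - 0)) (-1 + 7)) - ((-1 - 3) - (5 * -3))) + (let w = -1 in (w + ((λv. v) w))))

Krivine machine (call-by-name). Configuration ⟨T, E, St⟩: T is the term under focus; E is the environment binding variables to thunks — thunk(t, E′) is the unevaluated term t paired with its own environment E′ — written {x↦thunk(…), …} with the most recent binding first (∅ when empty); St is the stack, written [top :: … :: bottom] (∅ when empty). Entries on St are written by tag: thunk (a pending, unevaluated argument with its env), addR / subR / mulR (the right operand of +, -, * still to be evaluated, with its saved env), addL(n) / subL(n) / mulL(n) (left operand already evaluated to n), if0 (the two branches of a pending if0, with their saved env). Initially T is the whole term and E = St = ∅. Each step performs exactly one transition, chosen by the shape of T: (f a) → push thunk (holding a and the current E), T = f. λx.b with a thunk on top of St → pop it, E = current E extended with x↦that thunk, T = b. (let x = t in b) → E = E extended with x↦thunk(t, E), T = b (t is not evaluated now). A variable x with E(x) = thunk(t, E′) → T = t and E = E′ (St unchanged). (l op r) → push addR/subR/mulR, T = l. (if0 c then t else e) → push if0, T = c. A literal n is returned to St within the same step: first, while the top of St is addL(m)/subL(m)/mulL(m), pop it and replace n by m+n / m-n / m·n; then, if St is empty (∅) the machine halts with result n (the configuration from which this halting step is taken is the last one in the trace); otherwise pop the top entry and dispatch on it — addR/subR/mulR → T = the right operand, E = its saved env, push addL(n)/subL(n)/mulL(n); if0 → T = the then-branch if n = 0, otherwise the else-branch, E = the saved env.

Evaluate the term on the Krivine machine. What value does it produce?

Answer: -14

Machine steps:
0. ⟨T=((((λv. (-1 - 0)) (-1 + 7)) - ((-1 - 3) - (5 * -3))) + (let w = -1 in (w + ((λv. v) w)))); E=∅; St=∅⟩
1. ⟨T=(((λv. (-1 - 0)) (-1 + 7)) - ((-1 - 3) - (5 * -3))); E=∅; St=[addR]⟩
2. ⟨T=((λv. (-1 - 0)) (-1 + 7)); E=∅; St=[subR :: addR]⟩
3. ⟨T=(λv. (-1 - 0)); E=∅; St=[thunk :: subR :: addR]⟩
4. ⟨T=(-1 - 0); E={v↦thunk((-1 + 7), ∅)}; St=[subR :: addR]⟩
5. ⟨T=-1; E={v↦thunk((-1 + 7), ∅)}; St=[subR :: subR :: addR]⟩
6. ⟨T=0; E={v↦thunk((-1 + 7), ∅)}; St=[subL(-1) :: subR :: addR]⟩
7. ⟨T=((-1 - 3) - (5 * -3)); E=∅; St=[subL(-1) :: addR]⟩
8. ⟨T=(-1 - 3); E=∅; St=[subR :: subL(-1) :: addR]⟩
9. ⟨T=-1; E=∅; St=[subR :: subR :: subL(-1) :: addR]⟩
10. ⟨T=3; E=∅; St=[subL(-1) :: subR :: subL(-1) :: addR]⟩
11. ⟨T=(5 * -3); E=∅; St=[subL(-4) :: subL(-1) :: addR]⟩
12. ⟨T=5; E=∅; St=[mulR :: subL(-4) :: subL(-1) :: addR]⟩
13. ⟨T=-3; E=∅; St=[mulL(5) :: subL(-4) :: subL(-1) :: addR]⟩
14. ⟨T=(let w = -1 in (w + ((λv. v) w))); E=∅; St=[addL(-12)]⟩
15. ⟨T=(w + ((λv. v) w)); E={w↦thunk(-1, ∅)}; St=[addL(-12)]⟩
16. ⟨T=w; E={w↦thunk(-1, ∅)}; St=[addR :: addL(-12)]⟩
17. ⟨T=-1; E=∅; St=[addR :: addL(-12)]⟩
18. ⟨T=((λv. v) w); E={w↦thunk(-1, ∅)}; St=[addL(-1) :: addL(-12)]⟩
19. ⟨T=(λv. v); E={w↦thunk(-1, ∅)}; St=[thunk :: addL(-1) :: addL(-12)]⟩
20. ⟨T=v; E={v↦thunk(w, {w↦thunk(-1, ∅)}), w↦thunk(-1, ∅)}; St=[addL(-1) :: addL(-12)]⟩
21. ⟨T=w; E={w↦thunk(-1, ∅)}; St=[addL(-1) :: addL(-12)]⟩
22. ⟨T=-1; E=∅; St=[addL(-1) :: addL(-12)]⟩
→ final value -14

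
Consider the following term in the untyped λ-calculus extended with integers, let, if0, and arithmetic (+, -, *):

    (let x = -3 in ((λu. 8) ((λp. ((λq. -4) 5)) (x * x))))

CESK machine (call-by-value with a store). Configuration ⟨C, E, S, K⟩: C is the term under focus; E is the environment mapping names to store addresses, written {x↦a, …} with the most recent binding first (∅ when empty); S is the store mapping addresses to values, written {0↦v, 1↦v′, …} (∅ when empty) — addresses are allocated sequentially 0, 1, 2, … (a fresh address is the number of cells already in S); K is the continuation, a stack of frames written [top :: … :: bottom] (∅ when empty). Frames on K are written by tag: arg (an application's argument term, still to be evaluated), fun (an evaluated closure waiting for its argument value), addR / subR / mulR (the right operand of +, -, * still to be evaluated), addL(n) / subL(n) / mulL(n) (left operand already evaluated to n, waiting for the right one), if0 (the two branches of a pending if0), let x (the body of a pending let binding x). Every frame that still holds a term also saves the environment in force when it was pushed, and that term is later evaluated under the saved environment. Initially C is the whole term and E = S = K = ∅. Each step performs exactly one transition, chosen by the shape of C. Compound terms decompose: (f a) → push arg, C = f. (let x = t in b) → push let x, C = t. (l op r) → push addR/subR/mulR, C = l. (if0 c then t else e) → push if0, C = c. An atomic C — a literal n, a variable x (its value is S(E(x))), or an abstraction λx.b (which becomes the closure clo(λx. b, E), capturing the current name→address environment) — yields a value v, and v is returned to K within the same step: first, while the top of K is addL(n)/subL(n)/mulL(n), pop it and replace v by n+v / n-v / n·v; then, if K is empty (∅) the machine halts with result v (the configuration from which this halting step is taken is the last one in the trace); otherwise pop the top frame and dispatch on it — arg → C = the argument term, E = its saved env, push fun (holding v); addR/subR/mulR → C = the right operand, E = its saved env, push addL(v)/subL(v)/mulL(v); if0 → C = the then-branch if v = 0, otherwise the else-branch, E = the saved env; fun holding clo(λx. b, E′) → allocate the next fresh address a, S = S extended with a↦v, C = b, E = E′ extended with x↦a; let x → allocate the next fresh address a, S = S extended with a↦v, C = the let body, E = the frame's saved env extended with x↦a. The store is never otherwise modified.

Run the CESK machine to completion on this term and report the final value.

t=0: [C=(let x = -3 in ((λu. 8) ((λp. ((λq. -4) 5)) (x * x)))) | E=∅ | S=∅ | K=∅]
t=1: [C=-3 | E=∅ | S=∅ | K=[let x]]
t=2: [C=((λu. 8) ((λp. ((λq. -4) 5)) (x * x))) | E={x↦0} | S={0↦-3} | K=∅]
t=3: [C=(λu. 8) | E={x↦0} | S={0↦-3} | K=[arg]]
t=4: [C=((λp. ((λq. -4) 5)) (x * x)) | E={x↦0} | S={0↦-3} | K=[fun]]
t=5: [C=(λp. ((λq. -4) 5)) | E={x↦0} | S={0↦-3} | K=[arg :: fun]]
t=6: [C=(x * x) | E={x↦0} | S={0↦-3} | K=[fun :: fun]]
t=7: [C=x | E={x↦0} | S={0↦-3} | K=[mulR :: fun :: fun]]
t=8: [C=x | E={x↦0} | S={0↦-3} | K=[mulL(-3) :: fun :: fun]]
t=9: [C=((λq. -4) 5) | E={p↦1, x↦0} | S={0↦-3, 1↦9} | K=[fun]]
t=10: [C=(λq. -4) | E={p↦1, x↦0} | S={0↦-3, 1↦9} | K=[arg :: fun]]
t=11: [C=5 | E={p↦1, x↦0} | S={0↦-3, 1↦9} | K=[fun :: fun]]
t=12: [C=-4 | E={q↦2, p↦1, x↦0} | S={0↦-3, 1↦9, 2↦5} | K=[fun]]
t=13: [C=8 | E={u↦3, x↦0} | S={0↦-3, 1↦9, 2↦5, 3↦-4} | K=∅]
→ final value 8

Answer: 8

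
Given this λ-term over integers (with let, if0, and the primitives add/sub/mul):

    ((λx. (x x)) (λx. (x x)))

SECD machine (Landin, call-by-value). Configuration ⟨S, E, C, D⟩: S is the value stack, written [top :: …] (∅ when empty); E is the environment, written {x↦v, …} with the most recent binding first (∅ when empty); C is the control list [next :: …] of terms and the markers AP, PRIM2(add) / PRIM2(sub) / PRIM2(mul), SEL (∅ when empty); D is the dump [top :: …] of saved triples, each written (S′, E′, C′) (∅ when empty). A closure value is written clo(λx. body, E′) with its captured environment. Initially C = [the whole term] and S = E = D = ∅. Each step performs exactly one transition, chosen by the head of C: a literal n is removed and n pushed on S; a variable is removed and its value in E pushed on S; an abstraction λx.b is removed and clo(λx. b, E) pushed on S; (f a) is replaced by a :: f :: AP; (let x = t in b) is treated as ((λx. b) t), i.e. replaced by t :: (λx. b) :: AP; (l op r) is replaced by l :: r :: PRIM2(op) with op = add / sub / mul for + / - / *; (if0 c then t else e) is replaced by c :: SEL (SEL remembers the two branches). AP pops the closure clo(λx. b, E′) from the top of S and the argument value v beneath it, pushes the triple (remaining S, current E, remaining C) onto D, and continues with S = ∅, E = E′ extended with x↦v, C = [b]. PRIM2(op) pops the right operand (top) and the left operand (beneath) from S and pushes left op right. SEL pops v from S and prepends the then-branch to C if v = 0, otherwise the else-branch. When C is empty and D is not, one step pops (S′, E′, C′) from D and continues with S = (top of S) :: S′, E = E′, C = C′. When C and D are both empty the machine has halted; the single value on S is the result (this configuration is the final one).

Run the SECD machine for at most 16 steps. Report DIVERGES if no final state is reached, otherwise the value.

Answer: DIVERGES (no final state within 16 steps)

Execution trace:
t=0: ⟨S=∅; E=∅; C=[((λx. (x x)) (λx. (x x)))]; D=∅⟩
t=1: ⟨S=∅; E=∅; C=[(λx. (x x)) :: (λx. (x x)) :: AP]; D=∅⟩
t=2: ⟨S=[clo(λx. (x x), ∅)]; E=∅; C=[(λx. (x x)) :: AP]; D=∅⟩
t=3: ⟨S=[clo(λx. (x x), ∅) :: clo(λx. (x x), ∅)]; E=∅; C=[AP]; D=∅⟩
t=4: ⟨S=∅; E={x↦clo(λx. (x x), ∅)}; C=[(x x)]; D=[(∅, ∅, ∅)]⟩
t=5: ⟨S=∅; E={x↦clo(λx. (x x), ∅)}; C=[x :: x :: AP]; D=[(∅, ∅, ∅)]⟩
t=6: ⟨S=[clo(λx. (x x), ∅)]; E={x↦clo(λx. (x x), ∅)}; C=[x :: AP]; D=[(∅, ∅, ∅)]⟩
t=7: ⟨S=[clo(λx. (x x), ∅) :: clo(λx. (x x), ∅)]; E={x↦clo(λx. (x x), ∅)}; C=[AP]; D=[(∅, ∅, ∅)]⟩
t=8: ⟨S=∅; E={x↦clo(λx. (x x), ∅)}; C=[(x x)]; D=[(∅, {x↦clo(λx. (x x), ∅)}, ∅) :: (∅, ∅, ∅)]⟩
t=9: ⟨S=∅; E={x↦clo(λx. (x x), ∅)}; C=[x :: x :: AP]; D=[(∅, {x↦clo(λx. (x x), ∅)}, ∅) :: (∅, ∅, ∅)]⟩
t=10: ⟨S=[clo(λx. (x x), ∅)]; E={x↦clo(λx. (x x), ∅)}; C=[x :: AP]; D=[(∅, {x↦clo(λx. (x x), ∅)}, ∅) :: (∅, ∅, ∅)]⟩
t=11: ⟨S=[clo(λx. (x x), ∅) :: clo(λx. (x x), ∅)]; E={x↦clo(λx. (x x), ∅)}; C=[AP]; D=[(∅, {x↦clo(λx. (x x), ∅)}, ∅) :: (∅, ∅, ∅)]⟩
t=12: ⟨S=∅; E={x↦clo(λx. (x x), ∅)}; C=[(x x)]; D=[(∅, {x↦clo(λx. (x x), ∅)}, ∅) :: (∅, {x↦clo(λx. (x x), ∅)}, ∅) :: (∅, ∅, ∅)]⟩
t=13: ⟨S=∅; E={x↦clo(λx. (x x), ∅)}; C=[x :: x :: AP]; D=[(∅, {x↦clo(λx. (x x), ∅)}, ∅) :: (∅, {x↦clo(λx. (x x), ∅)}, ∅) :: (∅, ∅, ∅)]⟩
t=14: ⟨S=[clo(λx. (x x), ∅)]; E={x↦clo(λx. (x x), ∅)}; C=[x :: AP]; D=[(∅, {x↦clo(λx. (x x), ∅)}, ∅) :: (∅, {x↦clo(λx. (x x), ∅)}, ∅) :: (∅, ∅, ∅)]⟩
t=15: ⟨S=[clo(λx. (x x), ∅) :: clo(λx. (x x), ∅)]; E={x↦clo(λx. (x x), ∅)}; C=[AP]; D=[(∅, {x↦clo(λx. (x x), ∅)}, ∅) :: (∅, {x↦clo(λx. (x x), ∅)}, ∅) :: (∅, ∅, ∅)]⟩
t=16: ⟨S=∅; E={x↦clo(λx. (x x), ∅)}; C=[(x x)]; D=[(∅, {x↦clo(λx. (x x), ∅)}, ∅) :: (∅, {x↦clo(λx. (x x), ∅)}, ∅) :: (∅, {x↦clo(λx. (x x), ∅)}, ∅) :: (∅, ∅, ∅)]⟩
→ 16 transitions taken and the configuration is still not final: no result within 16 steps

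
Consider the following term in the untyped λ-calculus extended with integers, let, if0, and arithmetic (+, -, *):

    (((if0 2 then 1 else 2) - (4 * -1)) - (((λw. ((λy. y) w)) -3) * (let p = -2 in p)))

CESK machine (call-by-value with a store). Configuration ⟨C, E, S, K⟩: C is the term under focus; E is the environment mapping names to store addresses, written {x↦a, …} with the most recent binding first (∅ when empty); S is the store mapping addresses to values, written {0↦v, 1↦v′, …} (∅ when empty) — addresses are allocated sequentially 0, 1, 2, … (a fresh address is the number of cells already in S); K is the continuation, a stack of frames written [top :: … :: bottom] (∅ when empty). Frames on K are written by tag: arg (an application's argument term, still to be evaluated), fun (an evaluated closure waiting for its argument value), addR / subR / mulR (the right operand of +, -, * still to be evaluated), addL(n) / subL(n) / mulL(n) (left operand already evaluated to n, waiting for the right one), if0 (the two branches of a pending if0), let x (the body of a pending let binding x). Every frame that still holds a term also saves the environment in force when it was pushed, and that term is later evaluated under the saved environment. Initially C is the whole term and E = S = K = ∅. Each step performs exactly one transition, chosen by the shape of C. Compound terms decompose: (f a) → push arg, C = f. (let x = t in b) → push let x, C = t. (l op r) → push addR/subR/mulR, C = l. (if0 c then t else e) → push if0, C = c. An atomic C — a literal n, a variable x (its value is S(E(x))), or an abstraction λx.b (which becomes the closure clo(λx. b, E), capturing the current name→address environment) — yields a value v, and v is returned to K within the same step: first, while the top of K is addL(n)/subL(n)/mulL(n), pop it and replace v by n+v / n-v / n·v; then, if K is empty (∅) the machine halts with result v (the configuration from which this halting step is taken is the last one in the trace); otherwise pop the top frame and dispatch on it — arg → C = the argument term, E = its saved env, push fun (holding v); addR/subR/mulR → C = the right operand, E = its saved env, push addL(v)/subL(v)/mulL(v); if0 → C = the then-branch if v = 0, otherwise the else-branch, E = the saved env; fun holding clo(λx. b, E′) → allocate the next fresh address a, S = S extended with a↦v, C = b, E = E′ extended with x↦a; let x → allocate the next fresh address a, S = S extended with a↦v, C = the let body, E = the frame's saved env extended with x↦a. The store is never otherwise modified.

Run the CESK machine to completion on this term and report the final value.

Answer: 0

Machine steps:
t=0: [C=(((if0 2 then 1 else 2) - (4 * -1)) - (((λw. ((λy. y) w)) -3) * (let p = -2 in p))) | E=∅ | S=∅ | K=∅]
t=1: [C=((if0 2 then 1 else 2) - (4 * -1)) | E=∅ | S=∅ | K=[subR]]
t=2: [C=(if0 2 then 1 else 2) | E=∅ | S=∅ | K=[subR :: subR]]
t=3: [C=2 | E=∅ | S=∅ | K=[if0 :: subR :: subR]]
t=4: [C=2 | E=∅ | S=∅ | K=[subR :: subR]]
t=5: [C=(4 * -1) | E=∅ | S=∅ | K=[subL(2) :: subR]]
t=6: [C=4 | E=∅ | S=∅ | K=[mulR :: subL(2) :: subR]]
t=7: [C=-1 | E=∅ | S=∅ | K=[mulL(4) :: subL(2) :: subR]]
t=8: [C=(((λw. ((λy. y) w)) -3) * (let p = -2 in p)) | E=∅ | S=∅ | K=[subL(6)]]
t=9: [C=((λw. ((λy. y) w)) -3) | E=∅ | S=∅ | K=[mulR :: subL(6)]]
t=10: [C=(λw. ((λy. y) w)) | E=∅ | S=∅ | K=[arg :: mulR :: subL(6)]]
t=11: [C=-3 | E=∅ | S=∅ | K=[fun :: mulR :: subL(6)]]
t=12: [C=((λy. y) w) | E={w↦0} | S={0↦-3} | K=[mulR :: subL(6)]]
t=13: [C=(λy. y) | E={w↦0} | S={0↦-3} | K=[arg :: mulR :: subL(6)]]
t=14: [C=w | E={w↦0} | S={0↦-3} | K=[fun :: mulR :: subL(6)]]
t=15: [C=y | E={y↦1, w↦0} | S={0↦-3, 1↦-3} | K=[mulR :: subL(6)]]
t=16: [C=(let p = -2 in p) | E=∅ | S={0↦-3, 1↦-3} | K=[mulL(-3) :: subL(6)]]
t=17: [C=-2 | E=∅ | S={0↦-3, 1↦-3} | K=[let p :: mulL(-3) :: subL(6)]]
t=18: [C=p | E={p↦2} | S={0↦-3, 1↦-3, 2↦-2} | K=[mulL(-3) :: subL(6)]]
→ final value 0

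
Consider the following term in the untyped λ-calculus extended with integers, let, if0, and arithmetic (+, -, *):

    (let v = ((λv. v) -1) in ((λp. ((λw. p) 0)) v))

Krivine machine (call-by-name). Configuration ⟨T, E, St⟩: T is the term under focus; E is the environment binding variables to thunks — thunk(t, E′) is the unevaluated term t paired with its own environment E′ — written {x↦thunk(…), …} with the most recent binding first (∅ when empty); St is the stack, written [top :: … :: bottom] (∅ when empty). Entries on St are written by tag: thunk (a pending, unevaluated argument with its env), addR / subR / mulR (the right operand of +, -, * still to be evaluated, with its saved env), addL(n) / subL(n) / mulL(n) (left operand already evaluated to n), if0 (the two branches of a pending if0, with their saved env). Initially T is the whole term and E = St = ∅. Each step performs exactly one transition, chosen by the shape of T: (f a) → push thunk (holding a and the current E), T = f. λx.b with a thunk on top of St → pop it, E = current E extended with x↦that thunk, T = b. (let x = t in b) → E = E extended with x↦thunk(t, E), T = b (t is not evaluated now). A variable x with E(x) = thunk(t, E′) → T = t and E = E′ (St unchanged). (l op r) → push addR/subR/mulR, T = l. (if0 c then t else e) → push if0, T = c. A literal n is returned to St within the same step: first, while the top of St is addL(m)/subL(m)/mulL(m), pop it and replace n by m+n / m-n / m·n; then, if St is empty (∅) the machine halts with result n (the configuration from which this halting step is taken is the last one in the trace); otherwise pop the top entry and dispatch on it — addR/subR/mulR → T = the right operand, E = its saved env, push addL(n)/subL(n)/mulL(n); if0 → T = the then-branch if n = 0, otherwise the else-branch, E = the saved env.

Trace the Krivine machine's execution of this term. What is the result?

[0] [T=(let v = ((λv. v) -1) in ((λp. ((λw. p) 0)) v)) | E=∅ | St=∅]
[1] [T=((λp. ((λw. p) 0)) v) | E={v↦thunk(((λv. v) -1), ∅)} | St=∅]
[2] [T=(λp. ((λw. p) 0)) | E={v↦thunk(((λv. v) -1), ∅)} | St=[thunk]]
[3] [T=((λw. p) 0) | E={p↦thunk(v, {v↦thunk(((λv. v) -1), ∅)}), v↦thunk(((λv. v) -1), ∅)} | St=∅]
[4] [T=(λw. p) | E={p↦thunk(v, {v↦thunk(((λv. v) -1), ∅)}), v↦thunk(((λv. v) -1), ∅)} | St=[thunk]]
[5] [T=p | E={w↦thunk(0, {p↦thunk(v, {v↦thunk(((λv. v) -1), ∅)}), v↦thunk(((λv. v) -1), ∅)}), p↦thunk(v, {v↦thunk(((λv. v) -1), ∅)}), v↦thunk(((λv. v) -1), ∅)} | St=∅]
[6] [T=v | E={v↦thunk(((λv. v) -1), ∅)} | St=∅]
[7] [T=((λv. v) -1) | E=∅ | St=∅]
[8] [T=(λv. v) | E=∅ | St=[thunk]]
[9] [T=v | E={v↦thunk(-1, ∅)} | St=∅]
[10] [T=-1 | E=∅ | St=∅]
→ final value -1

Answer: -1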